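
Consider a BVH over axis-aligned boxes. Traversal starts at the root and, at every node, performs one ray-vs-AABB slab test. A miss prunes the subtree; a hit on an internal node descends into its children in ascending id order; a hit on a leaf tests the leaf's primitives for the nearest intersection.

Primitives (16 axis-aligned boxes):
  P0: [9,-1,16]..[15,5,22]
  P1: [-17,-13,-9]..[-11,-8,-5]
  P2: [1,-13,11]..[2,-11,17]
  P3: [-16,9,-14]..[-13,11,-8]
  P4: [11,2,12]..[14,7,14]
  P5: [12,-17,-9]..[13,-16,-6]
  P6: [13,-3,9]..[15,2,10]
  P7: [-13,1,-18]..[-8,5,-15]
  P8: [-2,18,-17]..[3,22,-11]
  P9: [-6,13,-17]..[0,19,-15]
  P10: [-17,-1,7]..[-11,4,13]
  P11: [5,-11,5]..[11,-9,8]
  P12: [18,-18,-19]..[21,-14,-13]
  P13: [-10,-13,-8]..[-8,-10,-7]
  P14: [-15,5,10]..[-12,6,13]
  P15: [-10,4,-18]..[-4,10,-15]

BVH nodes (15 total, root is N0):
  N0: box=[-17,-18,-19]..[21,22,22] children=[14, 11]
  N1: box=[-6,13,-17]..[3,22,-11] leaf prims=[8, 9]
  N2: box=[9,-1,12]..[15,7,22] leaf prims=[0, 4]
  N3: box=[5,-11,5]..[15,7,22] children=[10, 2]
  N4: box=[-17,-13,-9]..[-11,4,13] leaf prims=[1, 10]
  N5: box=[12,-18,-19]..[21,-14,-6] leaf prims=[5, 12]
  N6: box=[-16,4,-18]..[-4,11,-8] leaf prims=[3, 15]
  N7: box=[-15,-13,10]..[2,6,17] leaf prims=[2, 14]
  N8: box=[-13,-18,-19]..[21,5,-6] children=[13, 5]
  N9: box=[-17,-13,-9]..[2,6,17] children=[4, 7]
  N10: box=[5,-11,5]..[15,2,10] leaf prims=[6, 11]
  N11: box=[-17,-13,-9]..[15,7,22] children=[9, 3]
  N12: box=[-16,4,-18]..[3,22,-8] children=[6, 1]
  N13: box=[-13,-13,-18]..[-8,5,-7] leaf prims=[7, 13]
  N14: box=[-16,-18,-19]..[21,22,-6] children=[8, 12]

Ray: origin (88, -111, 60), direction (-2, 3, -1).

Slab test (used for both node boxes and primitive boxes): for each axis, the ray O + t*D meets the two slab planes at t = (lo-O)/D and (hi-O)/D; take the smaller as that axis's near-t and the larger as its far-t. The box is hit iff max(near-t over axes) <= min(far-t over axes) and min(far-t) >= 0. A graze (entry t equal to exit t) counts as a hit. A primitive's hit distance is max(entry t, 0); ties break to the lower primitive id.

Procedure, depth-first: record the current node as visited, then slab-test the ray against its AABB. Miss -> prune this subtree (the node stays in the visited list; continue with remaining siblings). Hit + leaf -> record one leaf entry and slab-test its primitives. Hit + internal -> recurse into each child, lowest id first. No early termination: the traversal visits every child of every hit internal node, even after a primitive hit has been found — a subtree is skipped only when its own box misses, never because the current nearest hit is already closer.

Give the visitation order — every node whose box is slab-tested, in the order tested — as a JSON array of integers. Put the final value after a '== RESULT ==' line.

Trace the traversal:
N0 x:[67/2,105/2] y:[31,133/3] z:[38,79] -> hit [38,133/3], descend [11, 14]
  N11 x:[73/2,105/2] y:[98/3,118/3] z:[38,69] -> hit [38,118/3], descend [3, 9]
    N3 x:[73/2,83/2] y:[100/3,118/3] z:[38,55] -> hit [38,118/3], descend [2, 10]
      N2 x:[73/2,79/2] y:[110/3,118/3] z:[38,48] -> hit [38,118/3] leaf, test {P0@t=38, P4(miss)}
      N10 x:[73/2,83/2] y:[100/3,113/3] z:[50,55] -> miss, prune
    N9 x:[43,105/2] y:[98/3,39] z:[43,69] -> miss, prune
  N14 x:[67/2,52] y:[31,133/3] z:[66,79] -> miss, prune

Visited [0, 11, 3, 2, 10, 9, 14]. Tests: 7 box, 1 leaf. Nearest: P0.

== RESULT ==
[0, 11, 3, 2, 10, 9, 14]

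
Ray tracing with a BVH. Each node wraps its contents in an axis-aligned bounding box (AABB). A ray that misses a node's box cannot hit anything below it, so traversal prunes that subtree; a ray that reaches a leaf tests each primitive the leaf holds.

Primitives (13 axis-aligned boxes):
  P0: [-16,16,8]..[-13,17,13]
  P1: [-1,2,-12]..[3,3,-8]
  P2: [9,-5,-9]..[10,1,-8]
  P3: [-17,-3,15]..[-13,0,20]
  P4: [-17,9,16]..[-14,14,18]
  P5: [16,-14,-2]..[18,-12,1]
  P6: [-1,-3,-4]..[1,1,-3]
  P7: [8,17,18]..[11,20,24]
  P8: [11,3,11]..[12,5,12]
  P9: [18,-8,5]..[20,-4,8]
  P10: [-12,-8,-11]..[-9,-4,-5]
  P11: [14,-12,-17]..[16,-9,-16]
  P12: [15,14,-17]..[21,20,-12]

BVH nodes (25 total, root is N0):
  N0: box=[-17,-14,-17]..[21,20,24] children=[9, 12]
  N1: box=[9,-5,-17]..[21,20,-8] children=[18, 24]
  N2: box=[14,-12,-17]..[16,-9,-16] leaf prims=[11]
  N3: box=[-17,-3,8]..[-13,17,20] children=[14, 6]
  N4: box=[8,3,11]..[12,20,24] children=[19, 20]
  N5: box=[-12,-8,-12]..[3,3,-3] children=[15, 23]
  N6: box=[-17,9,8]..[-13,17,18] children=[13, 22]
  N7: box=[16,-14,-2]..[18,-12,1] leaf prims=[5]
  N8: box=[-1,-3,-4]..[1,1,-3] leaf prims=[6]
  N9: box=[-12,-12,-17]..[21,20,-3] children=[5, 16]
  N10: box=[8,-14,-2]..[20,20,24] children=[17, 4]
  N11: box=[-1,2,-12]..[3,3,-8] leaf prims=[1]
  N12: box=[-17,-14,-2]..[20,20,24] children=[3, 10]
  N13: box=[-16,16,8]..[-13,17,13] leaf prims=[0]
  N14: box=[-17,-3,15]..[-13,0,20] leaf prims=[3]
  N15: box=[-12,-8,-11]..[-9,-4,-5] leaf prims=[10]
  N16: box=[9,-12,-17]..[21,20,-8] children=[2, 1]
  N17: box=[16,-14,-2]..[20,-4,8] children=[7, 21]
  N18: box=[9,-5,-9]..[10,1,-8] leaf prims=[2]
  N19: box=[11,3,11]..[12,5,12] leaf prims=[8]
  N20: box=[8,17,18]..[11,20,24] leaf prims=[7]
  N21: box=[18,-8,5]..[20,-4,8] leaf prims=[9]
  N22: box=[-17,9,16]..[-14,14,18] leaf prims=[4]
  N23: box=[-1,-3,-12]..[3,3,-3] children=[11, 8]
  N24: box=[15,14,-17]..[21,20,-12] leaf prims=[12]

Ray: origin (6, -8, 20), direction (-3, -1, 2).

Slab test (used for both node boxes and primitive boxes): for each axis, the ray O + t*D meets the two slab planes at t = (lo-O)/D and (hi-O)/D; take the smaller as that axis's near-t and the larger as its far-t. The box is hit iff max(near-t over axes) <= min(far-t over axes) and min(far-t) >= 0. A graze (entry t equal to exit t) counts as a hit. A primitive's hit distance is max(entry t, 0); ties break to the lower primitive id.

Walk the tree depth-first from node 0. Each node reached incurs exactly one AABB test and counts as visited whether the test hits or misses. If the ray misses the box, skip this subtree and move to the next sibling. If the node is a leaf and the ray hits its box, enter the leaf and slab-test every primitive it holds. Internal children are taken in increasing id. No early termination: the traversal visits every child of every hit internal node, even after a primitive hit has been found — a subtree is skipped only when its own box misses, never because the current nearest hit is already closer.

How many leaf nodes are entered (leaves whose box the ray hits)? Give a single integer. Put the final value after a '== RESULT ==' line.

Traverse from the root:
N0 x:[-5,23/3] y:[-28,6] z:[-37/2,2] -> hit [-5,2], descend [9, 12]
  N9 x:[-5,6] y:[-28,4] z:[-37/2,-23/2] -> miss, prune
  N12 x:[-14/3,23/3] y:[-28,6] z:[-11,2] -> hit [-14/3,2], descend [3, 10]
    N3 x:[19/3,23/3] y:[-25,-5] z:[-6,0] -> miss, prune
    N10 x:[-14/3,-2/3] y:[-28,6] z:[-11,2] -> miss, prune

5 AABB tests over nodes [0, 9, 12, 3, 10]; 0 leaves entered; closest miss.

== RESULT ==
0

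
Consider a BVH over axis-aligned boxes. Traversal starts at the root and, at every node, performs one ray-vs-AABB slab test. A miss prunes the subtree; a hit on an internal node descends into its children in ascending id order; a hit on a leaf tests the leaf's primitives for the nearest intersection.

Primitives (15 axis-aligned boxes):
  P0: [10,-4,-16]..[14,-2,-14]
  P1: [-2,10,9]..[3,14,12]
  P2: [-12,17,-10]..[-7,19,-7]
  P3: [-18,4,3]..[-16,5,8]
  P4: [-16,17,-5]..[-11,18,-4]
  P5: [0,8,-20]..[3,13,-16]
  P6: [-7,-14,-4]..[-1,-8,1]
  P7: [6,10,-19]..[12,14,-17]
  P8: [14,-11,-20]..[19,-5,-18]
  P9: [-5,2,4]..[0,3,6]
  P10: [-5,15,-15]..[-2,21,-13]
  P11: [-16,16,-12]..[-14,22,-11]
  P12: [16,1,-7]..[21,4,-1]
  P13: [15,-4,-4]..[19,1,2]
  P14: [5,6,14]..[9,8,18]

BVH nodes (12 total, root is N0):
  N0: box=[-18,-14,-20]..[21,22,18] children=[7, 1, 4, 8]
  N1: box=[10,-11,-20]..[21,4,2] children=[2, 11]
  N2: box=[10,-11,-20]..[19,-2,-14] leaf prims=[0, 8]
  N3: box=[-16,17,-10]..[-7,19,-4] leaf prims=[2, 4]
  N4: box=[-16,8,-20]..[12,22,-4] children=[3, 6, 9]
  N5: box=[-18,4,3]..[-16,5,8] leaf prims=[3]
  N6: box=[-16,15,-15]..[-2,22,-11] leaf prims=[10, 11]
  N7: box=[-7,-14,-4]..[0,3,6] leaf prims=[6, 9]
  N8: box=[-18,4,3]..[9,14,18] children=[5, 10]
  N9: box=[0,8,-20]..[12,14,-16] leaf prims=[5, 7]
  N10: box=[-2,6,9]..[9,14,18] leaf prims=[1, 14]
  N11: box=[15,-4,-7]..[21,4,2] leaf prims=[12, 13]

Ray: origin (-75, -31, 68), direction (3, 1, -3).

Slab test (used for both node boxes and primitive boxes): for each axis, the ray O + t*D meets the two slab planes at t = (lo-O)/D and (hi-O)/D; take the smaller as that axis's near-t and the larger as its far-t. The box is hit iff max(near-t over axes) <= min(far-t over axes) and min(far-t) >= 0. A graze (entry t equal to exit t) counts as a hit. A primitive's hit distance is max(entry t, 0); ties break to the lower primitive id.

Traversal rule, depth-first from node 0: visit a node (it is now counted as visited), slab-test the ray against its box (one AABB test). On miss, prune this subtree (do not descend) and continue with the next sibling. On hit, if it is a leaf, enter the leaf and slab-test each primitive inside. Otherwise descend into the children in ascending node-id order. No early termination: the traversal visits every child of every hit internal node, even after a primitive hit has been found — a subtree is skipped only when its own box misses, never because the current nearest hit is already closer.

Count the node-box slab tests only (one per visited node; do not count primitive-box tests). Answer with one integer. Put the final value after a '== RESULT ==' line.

Walk:
N0 x:[19,32] y:[17,53] z:[50/3,88/3] -> hit [19,88/3], descend [1, 4, 7, 8]
  N1 x:[85/3,32] y:[20,35] z:[22,88/3] -> hit [85/3,88/3], descend [2, 11]
    N2 x:[85/3,94/3] y:[20,29] z:[82/3,88/3] -> hit [85/3,29] leaf, test {P0(miss), P8(miss)}
    N11 x:[30,32] y:[27,35] z:[22,25] -> miss, prune
  N4 x:[59/3,29] y:[39,53] z:[24,88/3] -> miss, prune
  N7 x:[68/3,25] y:[17,34] z:[62/3,24] -> hit [68/3,24] leaf, test {P6@t=68/3, P9(miss)}
  N8 x:[19,28] y:[35,45] z:[50/3,65/3] -> miss, prune

Summary -> nodes [0, 1, 2, 11, 4, 7, 8]; box-tests=7; leaf-entries=2; first=P6

== RESULT ==
7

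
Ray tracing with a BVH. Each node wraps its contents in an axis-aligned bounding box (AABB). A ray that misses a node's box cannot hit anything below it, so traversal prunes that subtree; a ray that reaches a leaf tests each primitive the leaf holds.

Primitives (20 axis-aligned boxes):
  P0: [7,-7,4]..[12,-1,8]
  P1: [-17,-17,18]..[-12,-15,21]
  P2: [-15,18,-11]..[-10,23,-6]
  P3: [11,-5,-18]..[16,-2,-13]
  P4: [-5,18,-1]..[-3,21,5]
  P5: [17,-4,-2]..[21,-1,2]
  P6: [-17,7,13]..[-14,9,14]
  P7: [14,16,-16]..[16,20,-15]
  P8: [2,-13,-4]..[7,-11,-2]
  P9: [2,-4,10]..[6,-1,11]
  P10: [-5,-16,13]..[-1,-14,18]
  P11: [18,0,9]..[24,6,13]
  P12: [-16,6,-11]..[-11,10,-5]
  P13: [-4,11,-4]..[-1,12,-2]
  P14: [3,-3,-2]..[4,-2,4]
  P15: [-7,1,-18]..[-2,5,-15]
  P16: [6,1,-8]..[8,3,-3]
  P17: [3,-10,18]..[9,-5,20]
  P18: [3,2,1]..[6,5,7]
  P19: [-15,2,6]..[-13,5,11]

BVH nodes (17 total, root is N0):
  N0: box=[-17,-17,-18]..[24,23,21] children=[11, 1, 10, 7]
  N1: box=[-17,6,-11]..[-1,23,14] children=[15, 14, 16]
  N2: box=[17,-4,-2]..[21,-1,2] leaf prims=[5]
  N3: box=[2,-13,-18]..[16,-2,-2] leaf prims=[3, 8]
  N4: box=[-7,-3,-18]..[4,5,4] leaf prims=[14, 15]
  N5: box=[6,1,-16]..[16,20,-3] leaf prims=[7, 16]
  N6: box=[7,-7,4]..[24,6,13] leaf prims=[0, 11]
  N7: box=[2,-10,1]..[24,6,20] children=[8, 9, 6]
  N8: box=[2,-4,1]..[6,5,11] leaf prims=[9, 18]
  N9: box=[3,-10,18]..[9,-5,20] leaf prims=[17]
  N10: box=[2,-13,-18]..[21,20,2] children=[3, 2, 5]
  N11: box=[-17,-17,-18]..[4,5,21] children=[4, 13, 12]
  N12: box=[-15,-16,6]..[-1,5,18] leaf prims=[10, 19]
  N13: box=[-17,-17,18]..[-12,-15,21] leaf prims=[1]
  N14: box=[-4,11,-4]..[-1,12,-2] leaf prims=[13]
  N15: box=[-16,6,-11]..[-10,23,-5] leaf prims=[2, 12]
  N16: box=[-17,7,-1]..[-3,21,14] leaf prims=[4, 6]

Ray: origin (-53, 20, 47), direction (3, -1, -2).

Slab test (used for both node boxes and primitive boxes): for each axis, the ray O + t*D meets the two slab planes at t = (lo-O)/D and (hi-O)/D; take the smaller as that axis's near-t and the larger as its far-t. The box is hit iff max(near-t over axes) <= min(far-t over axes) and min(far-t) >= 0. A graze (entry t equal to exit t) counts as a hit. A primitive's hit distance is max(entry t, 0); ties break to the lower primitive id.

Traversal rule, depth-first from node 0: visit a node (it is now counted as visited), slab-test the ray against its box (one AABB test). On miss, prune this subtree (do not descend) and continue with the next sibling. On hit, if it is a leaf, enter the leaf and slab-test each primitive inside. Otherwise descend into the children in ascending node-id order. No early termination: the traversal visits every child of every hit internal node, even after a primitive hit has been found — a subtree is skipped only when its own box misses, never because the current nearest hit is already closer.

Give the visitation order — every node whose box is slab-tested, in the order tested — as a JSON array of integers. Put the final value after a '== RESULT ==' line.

Walk:
N0 x:[12,77/3] y:[-3,37] z:[13,65/2] -> hit [13,77/3], descend [1, 7, 10, 11]
  N1 x:[12,52/3] y:[-3,14] z:[33/2,29] -> miss, prune
  N7 x:[55/3,77/3] y:[14,30] z:[27/2,23] -> hit [55/3,23], descend [6, 8, 9]
    N6 x:[20,77/3] y:[14,27] z:[17,43/2] -> hit [20,43/2] leaf, test {P0@t=21, P11(miss)}
    N8 x:[55/3,59/3] y:[15,24] z:[18,23] -> hit [55/3,59/3] leaf, test {P9(miss), P18(miss)}
    N9 x:[56/3,62/3] y:[25,30] z:[27/2,29/2] -> miss, prune
  N10 x:[55/3,74/3] y:[0,33] z:[45/2,65/2] -> hit [45/2,74/3], descend [2, 3, 5]
    N2 x:[70/3,74/3] y:[21,24] z:[45/2,49/2] -> hit [70/3,24] leaf, test {P5@t=70/3}
    N3 x:[55/3,23] y:[22,33] z:[49/2,65/2] -> miss, prune
    N5 x:[59/3,23] y:[0,19] z:[25,63/2] -> miss, prune
  N11 x:[12,19] y:[15,37] z:[13,65/2] -> hit [15,19], descend [4, 12, 13]
    N4 x:[46/3,19] y:[15,23] z:[43/2,65/2] -> miss, prune
    N12 x:[38/3,52/3] y:[15,36] z:[29/2,41/2] -> hit [15,52/3] leaf, test {P10(miss), P19(miss)}
    N13 x:[12,41/3] y:[35,37] z:[13,29/2] -> miss, prune

order=[0, 1, 7, 6, 8, 9, 10, 2, 3, 5, 11, 4, 12, 13]  |boxes|=14  |leaves|=4  hit=P0

== RESULT ==
[0, 1, 7, 6, 8, 9, 10, 2, 3, 5, 11, 4, 12, 13]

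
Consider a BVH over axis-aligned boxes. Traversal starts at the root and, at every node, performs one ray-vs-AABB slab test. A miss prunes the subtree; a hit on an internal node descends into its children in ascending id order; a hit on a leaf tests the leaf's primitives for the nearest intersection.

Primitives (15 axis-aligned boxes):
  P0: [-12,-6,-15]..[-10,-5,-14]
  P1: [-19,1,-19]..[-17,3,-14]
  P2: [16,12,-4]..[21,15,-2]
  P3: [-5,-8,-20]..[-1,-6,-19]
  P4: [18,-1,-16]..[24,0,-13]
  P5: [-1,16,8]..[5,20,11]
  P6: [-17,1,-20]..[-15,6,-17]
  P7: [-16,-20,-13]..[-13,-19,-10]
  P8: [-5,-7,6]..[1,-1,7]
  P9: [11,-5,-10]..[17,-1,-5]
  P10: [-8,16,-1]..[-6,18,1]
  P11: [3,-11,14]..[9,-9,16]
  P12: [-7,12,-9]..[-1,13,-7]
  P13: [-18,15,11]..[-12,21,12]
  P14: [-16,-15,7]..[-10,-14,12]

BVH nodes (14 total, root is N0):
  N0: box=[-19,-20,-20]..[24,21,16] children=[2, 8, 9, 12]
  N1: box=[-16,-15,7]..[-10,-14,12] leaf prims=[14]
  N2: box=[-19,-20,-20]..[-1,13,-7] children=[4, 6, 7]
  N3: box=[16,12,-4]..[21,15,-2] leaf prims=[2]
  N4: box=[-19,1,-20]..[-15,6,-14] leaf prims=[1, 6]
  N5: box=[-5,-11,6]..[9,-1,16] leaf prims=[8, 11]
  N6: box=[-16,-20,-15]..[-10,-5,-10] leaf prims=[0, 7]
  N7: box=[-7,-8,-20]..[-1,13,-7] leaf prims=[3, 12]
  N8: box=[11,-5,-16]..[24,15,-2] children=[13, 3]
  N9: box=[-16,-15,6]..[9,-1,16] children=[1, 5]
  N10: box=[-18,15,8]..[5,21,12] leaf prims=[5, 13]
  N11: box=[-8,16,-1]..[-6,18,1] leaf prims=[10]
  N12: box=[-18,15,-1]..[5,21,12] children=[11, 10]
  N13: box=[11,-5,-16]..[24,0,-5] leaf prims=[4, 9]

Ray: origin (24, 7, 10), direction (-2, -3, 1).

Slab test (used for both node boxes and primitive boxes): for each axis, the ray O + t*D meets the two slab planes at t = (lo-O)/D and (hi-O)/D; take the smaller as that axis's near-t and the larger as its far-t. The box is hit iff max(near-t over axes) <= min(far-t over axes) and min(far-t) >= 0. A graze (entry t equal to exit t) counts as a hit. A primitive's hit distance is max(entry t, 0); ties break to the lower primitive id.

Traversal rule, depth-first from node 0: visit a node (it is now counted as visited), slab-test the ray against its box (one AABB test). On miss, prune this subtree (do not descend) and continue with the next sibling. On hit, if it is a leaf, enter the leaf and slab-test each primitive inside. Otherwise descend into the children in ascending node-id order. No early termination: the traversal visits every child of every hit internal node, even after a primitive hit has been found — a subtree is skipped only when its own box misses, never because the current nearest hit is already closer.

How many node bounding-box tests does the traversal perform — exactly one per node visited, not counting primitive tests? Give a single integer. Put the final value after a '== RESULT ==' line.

Trace the traversal:
N0 x:[0,43/2] y:[-14/3,9] z:[-30,6] -> hit [0,6], descend [2, 8, 9, 12]
  N2 x:[25/2,43/2] y:[-2,9] z:[-30,-17] -> miss, prune
  N8 x:[0,13/2] y:[-8/3,4] z:[-26,-12] -> miss, prune
  N9 x:[15/2,20] y:[8/3,22/3] z:[-4,6] -> miss, prune
  N12 x:[19/2,21] y:[-14/3,-8/3] z:[-11,2] -> miss, prune

5 AABB tests over nodes [0, 2, 8, 9, 12]; 0 leaves entered; closest miss.

== RESULT ==
5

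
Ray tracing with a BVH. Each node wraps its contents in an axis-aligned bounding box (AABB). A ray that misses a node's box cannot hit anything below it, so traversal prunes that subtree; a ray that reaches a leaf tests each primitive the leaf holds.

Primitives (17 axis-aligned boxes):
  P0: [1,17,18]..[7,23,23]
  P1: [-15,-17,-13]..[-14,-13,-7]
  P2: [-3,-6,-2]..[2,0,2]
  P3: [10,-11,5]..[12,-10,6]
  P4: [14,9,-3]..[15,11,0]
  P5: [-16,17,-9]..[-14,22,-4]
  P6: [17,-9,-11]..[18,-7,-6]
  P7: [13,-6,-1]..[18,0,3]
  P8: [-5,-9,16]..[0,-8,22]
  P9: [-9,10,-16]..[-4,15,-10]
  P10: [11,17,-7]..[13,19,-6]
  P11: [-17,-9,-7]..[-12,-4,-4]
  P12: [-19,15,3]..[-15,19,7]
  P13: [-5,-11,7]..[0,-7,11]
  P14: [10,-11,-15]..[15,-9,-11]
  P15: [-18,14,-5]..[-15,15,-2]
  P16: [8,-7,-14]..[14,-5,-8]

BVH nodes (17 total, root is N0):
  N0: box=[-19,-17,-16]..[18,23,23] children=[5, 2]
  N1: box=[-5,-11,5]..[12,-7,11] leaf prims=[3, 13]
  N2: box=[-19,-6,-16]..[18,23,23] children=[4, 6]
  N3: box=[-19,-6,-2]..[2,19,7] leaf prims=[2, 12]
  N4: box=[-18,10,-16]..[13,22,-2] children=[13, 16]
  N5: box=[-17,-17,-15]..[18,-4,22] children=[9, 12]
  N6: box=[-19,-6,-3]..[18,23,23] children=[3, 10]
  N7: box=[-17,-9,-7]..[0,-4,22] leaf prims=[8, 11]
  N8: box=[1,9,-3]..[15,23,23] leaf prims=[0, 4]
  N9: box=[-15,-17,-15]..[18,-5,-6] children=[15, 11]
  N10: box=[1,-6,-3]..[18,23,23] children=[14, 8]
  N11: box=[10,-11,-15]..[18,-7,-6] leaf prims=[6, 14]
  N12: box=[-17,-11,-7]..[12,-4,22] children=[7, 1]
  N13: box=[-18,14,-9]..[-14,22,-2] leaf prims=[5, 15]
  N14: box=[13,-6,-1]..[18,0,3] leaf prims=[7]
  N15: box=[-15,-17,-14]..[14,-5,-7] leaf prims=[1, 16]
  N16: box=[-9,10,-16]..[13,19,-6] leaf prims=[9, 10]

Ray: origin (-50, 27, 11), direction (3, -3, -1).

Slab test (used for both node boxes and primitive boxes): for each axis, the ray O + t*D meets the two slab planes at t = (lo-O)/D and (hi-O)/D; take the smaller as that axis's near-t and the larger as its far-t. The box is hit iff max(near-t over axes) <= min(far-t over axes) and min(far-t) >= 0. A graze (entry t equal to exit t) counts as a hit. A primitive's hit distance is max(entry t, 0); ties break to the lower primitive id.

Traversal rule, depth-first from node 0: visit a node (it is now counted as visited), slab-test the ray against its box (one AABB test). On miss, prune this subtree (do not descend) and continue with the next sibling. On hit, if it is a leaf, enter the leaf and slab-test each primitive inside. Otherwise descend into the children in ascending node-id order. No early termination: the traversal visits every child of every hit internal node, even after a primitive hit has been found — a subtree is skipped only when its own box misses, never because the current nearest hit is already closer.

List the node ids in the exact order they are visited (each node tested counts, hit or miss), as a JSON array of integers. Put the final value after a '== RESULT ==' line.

Walk:
N0 x:[31/3,68/3] y:[4/3,44/3] z:[-12,27] -> hit [31/3,44/3], descend [2, 5]
  N2 x:[31/3,68/3] y:[4/3,11] z:[-12,27] -> hit [31/3,11], descend [4, 6]
    N4 x:[32/3,21] y:[5/3,17/3] z:[13,27] -> miss, prune
    N6 x:[31/3,68/3] y:[4/3,11] z:[-12,14] -> hit [31/3,11], descend [3, 10]
      N3 x:[31/3,52/3] y:[8/3,11] z:[4,13] -> hit [31/3,11] leaf, test {P2(miss), P12(miss)}
      N10 x:[17,68/3] y:[4/3,11] z:[-12,14] -> miss, prune
  N5 x:[11,68/3] y:[31/3,44/3] z:[-11,26] -> hit [11,44/3], descend [9, 12]
    N9 x:[35/3,68/3] y:[32/3,44/3] z:[17,26] -> miss, prune
    N12 x:[11,62/3] y:[31/3,38/3] z:[-11,18] -> hit [11,38/3], descend [1, 7]
      N1 x:[15,62/3] y:[34/3,38/3] z:[0,6] -> miss, prune
      N7 x:[11,50/3] y:[31/3,12] z:[-11,18] -> hit [11,12] leaf, test {P8(miss), P11(miss)}

order=[0, 2, 4, 6, 3, 10, 5, 9, 12, 1, 7]  |boxes|=11  |leaves|=2  hit=miss

== RESULT ==
[0, 2, 4, 6, 3, 10, 5, 9, 12, 1, 7]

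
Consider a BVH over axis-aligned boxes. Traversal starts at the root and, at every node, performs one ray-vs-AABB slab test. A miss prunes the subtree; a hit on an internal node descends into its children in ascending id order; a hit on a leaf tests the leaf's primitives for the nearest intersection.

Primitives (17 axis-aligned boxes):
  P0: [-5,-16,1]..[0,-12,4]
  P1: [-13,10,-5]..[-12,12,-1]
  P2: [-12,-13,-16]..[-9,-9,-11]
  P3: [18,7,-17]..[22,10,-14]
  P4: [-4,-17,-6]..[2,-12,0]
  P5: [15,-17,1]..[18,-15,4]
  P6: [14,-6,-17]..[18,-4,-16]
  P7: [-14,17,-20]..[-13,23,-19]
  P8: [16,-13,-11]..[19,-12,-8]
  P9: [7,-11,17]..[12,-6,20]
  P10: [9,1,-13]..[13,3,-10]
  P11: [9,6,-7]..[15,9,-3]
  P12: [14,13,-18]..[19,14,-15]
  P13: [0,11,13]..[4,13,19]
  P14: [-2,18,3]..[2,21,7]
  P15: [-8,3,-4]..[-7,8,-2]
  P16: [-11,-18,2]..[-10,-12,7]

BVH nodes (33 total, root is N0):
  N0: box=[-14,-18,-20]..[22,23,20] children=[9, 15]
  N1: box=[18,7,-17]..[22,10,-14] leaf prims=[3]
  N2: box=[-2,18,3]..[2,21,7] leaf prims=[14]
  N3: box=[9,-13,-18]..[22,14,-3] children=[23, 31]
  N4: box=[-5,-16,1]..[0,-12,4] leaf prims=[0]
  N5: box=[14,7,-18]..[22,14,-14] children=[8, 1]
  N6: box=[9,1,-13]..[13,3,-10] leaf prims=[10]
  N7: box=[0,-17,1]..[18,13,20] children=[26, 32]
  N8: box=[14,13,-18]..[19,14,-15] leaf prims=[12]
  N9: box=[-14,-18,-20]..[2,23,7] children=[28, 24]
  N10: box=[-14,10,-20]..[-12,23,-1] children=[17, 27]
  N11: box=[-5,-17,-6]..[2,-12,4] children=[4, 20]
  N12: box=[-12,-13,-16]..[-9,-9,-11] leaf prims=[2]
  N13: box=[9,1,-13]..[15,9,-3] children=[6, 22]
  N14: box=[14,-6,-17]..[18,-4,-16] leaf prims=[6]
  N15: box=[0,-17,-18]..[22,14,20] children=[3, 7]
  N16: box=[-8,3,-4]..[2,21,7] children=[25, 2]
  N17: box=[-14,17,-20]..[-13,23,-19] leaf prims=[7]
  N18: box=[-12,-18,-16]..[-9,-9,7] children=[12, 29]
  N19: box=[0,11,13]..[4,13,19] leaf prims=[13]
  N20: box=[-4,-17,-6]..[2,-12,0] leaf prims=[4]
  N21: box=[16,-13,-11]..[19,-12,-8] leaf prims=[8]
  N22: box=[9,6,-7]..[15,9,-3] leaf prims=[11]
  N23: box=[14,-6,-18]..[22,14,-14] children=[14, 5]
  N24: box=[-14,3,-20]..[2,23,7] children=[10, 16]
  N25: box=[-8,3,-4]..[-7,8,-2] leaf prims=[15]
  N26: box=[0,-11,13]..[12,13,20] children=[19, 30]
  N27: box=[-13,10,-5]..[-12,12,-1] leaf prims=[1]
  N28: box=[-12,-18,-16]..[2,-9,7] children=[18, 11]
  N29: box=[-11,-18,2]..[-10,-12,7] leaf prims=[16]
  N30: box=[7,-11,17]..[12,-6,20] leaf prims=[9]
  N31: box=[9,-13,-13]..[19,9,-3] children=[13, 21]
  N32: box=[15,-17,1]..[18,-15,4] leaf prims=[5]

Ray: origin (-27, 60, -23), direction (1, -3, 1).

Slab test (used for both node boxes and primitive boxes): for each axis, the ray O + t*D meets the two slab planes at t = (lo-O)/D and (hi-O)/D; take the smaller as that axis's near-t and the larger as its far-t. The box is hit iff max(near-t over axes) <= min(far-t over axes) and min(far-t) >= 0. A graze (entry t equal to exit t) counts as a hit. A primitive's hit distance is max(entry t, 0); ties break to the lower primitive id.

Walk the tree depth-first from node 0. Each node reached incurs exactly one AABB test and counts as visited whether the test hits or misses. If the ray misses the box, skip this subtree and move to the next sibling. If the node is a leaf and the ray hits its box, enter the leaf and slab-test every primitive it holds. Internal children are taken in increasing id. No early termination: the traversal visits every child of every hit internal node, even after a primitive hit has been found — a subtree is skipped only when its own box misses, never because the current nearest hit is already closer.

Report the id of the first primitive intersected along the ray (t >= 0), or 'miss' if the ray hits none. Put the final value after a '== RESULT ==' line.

Trace the traversal:
N0 x:[13,49] y:[37/3,26] z:[3,43] -> hit [13,26], descend [9, 15]
  N9 x:[13,29] y:[37/3,26] z:[3,30] -> hit [13,26], descend [24, 28]
    N24 x:[13,29] y:[37/3,19] z:[3,30] -> hit [13,19], descend [10, 16]
      N10 x:[13,15] y:[37/3,50/3] z:[3,22] -> hit [13,15], descend [17, 27]
        N17 x:[13,14] y:[37/3,43/3] z:[3,4] -> miss, prune
        N27 x:[14,15] y:[16,50/3] z:[18,22] -> miss, prune
      N16 x:[19,29] y:[13,19] z:[19,30] -> hit [19,19], descend [2, 25]
        N2 x:[25,29] y:[13,14] z:[26,30] -> miss, prune
        N25 x:[19,20] y:[52/3,19] z:[19,21] -> hit [19,19] leaf, test {P15@t=19}
    N28 x:[15,29] y:[23,26] z:[7,30] -> hit [23,26], descend [11, 18]
      N11 x:[22,29] y:[24,77/3] z:[17,27] -> hit [24,77/3], descend [4, 20]
        N4 x:[22,27] y:[24,76/3] z:[24,27] -> hit [24,76/3] leaf, test {P0@t=24}
        N20 x:[23,29] y:[24,77/3] z:[17,23] -> miss, prune
      N18 x:[15,18] y:[23,26] z:[7,30] -> miss, prune
  N15 x:[27,49] y:[46/3,77/3] z:[5,43] -> miss, prune

Visited [0, 9, 24, 10, 17, 27, 16, 2, 25, 28, 11, 4, 20, 18, 15]. Tests: 15 box, 2 leaf. Nearest: P15.

== RESULT ==
15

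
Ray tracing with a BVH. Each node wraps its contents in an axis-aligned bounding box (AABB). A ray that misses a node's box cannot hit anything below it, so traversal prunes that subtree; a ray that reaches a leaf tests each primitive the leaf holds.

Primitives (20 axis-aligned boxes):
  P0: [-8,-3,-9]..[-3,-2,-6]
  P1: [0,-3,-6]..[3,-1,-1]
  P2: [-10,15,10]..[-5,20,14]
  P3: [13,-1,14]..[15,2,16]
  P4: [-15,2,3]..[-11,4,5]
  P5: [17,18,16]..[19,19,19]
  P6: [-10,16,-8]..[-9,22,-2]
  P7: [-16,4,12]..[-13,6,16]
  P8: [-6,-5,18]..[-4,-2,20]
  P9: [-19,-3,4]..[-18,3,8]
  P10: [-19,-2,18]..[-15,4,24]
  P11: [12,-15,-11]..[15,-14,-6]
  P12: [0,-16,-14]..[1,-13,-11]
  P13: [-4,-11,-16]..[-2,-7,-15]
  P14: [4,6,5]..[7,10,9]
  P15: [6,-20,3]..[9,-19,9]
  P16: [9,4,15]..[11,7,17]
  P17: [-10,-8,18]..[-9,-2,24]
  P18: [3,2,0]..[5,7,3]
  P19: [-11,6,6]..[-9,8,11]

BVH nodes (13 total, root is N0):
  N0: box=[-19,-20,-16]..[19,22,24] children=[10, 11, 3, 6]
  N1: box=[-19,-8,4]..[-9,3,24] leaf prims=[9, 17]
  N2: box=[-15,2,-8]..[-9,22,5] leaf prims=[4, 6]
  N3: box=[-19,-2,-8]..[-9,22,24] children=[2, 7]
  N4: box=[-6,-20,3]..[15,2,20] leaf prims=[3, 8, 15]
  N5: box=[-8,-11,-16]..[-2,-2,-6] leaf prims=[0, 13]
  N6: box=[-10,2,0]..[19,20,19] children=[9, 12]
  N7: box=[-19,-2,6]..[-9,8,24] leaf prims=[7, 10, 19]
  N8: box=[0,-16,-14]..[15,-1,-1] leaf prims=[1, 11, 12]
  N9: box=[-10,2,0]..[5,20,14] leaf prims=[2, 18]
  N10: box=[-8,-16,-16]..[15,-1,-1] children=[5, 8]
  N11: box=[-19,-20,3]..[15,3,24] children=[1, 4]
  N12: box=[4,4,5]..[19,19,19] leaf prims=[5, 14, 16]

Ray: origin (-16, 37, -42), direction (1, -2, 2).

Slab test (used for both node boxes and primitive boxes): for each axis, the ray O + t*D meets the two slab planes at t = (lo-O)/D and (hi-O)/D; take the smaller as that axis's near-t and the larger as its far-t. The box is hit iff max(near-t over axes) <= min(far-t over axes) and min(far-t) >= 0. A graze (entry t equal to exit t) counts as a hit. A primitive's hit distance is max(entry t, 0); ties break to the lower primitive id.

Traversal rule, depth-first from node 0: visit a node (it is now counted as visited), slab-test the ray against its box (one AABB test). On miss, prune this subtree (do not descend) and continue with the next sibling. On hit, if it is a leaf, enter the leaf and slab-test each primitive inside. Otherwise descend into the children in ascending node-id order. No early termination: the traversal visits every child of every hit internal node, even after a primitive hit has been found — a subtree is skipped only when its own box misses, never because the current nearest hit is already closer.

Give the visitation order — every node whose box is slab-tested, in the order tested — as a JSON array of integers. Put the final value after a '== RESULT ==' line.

Traverse from the root:
N0 x:[-3,35] y:[15/2,57/2] z:[13,33] -> hit [13,57/2], descend [3, 6, 10, 11]
  N3 x:[-3,7] y:[15/2,39/2] z:[17,33] -> miss, prune
  N6 x:[6,35] y:[17/2,35/2] z:[21,61/2] -> miss, prune
  N10 x:[8,31] y:[19,53/2] z:[13,41/2] -> hit [19,41/2], descend [5, 8]
    N5 x:[8,14] y:[39/2,24] z:[13,18] -> miss, prune
    N8 x:[16,31] y:[19,53/2] z:[14,41/2] -> hit [19,41/2] leaf, test {P1@t=19, P11(miss), P12(miss)}
  N11 x:[-3,31] y:[17,57/2] z:[45/2,33] -> hit [45/2,57/2], descend [1, 4]
    N1 x:[-3,7] y:[17,45/2] z:[23,33] -> miss, prune
    N4 x:[10,31] y:[35/2,57/2] z:[45/2,31] -> hit [45/2,57/2] leaf, test {P3(miss), P8(miss), P15(miss)}

order=[0, 3, 6, 10, 5, 8, 11, 1, 4]  |boxes|=9  |leaves|=2  hit=P1

== RESULT ==
[0, 3, 6, 10, 5, 8, 11, 1, 4]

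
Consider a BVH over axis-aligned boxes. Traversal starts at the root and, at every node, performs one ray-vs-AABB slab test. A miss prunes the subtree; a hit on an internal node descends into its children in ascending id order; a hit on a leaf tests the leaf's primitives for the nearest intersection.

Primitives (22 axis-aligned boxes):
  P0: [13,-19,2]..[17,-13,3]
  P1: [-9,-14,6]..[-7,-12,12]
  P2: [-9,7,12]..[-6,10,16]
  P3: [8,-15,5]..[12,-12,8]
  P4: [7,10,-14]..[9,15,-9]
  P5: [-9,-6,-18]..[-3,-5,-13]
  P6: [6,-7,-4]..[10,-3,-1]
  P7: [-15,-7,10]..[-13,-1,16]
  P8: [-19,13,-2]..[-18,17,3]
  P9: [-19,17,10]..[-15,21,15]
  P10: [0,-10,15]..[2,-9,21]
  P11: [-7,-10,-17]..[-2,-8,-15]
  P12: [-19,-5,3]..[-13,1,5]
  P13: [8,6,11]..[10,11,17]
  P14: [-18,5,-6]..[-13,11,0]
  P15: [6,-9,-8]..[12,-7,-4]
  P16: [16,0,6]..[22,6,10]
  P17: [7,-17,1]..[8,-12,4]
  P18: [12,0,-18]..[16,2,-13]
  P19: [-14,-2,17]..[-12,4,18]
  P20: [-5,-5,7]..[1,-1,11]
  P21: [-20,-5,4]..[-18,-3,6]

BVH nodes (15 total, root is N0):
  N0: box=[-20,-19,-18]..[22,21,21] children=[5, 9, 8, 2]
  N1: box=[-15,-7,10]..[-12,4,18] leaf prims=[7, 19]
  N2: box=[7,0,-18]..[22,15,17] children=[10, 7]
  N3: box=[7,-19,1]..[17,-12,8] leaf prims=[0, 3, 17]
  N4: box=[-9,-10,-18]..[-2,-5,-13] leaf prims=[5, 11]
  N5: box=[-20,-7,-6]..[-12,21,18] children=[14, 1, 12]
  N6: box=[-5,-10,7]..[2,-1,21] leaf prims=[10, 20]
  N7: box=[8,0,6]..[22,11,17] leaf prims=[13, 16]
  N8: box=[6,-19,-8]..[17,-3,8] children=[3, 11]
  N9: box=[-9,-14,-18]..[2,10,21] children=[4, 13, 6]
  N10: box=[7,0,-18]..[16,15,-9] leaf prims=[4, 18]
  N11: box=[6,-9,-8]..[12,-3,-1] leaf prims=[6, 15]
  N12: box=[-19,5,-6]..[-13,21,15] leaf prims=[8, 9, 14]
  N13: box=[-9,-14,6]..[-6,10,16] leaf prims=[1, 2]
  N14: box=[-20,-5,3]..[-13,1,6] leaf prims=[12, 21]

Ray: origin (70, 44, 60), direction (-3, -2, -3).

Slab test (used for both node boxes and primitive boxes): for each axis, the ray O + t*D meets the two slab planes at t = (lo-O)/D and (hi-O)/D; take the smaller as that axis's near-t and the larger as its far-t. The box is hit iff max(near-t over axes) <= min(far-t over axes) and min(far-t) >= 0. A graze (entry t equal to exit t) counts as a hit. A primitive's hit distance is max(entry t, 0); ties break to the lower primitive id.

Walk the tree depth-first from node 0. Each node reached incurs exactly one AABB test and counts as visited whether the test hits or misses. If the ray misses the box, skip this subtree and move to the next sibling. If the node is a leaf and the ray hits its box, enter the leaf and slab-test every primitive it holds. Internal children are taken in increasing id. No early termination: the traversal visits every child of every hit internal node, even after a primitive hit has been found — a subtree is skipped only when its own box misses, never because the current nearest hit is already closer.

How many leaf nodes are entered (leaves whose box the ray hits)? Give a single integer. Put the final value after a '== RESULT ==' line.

Trace the traversal:
N0 x:[16,30] y:[23/2,63/2] z:[13,26] -> hit [16,26], descend [2, 5, 8, 9]
  N2 x:[16,21] y:[29/2,22] z:[43/3,26] -> hit [16,21], descend [7, 10]
    N7 x:[16,62/3] y:[33/2,22] z:[43/3,18] -> hit [33/2,18] leaf, test {P13(miss), P16(miss)}
    N10 x:[18,21] y:[29/2,22] z:[23,26] -> miss, prune
  N5 x:[82/3,30] y:[23/2,51/2] z:[14,22] -> miss, prune
  N8 x:[53/3,64/3] y:[47/2,63/2] z:[52/3,68/3] -> miss, prune
  N9 x:[68/3,79/3] y:[17,29] z:[13,26] -> hit [68/3,26], descend [4, 6, 13]
    N4 x:[24,79/3] y:[49/2,27] z:[73/3,26] -> hit [49/2,26] leaf, test {P5@t=49/2, P11(miss)}
    N6 x:[68/3,25] y:[45/2,27] z:[13,53/3] -> miss, prune
    N13 x:[76/3,79/3] y:[17,29] z:[44/3,18] -> miss, prune

order=[0, 2, 7, 10, 5, 8, 9, 4, 6, 13]  |boxes|=10  |leaves|=2  hit=P5

== RESULT ==
2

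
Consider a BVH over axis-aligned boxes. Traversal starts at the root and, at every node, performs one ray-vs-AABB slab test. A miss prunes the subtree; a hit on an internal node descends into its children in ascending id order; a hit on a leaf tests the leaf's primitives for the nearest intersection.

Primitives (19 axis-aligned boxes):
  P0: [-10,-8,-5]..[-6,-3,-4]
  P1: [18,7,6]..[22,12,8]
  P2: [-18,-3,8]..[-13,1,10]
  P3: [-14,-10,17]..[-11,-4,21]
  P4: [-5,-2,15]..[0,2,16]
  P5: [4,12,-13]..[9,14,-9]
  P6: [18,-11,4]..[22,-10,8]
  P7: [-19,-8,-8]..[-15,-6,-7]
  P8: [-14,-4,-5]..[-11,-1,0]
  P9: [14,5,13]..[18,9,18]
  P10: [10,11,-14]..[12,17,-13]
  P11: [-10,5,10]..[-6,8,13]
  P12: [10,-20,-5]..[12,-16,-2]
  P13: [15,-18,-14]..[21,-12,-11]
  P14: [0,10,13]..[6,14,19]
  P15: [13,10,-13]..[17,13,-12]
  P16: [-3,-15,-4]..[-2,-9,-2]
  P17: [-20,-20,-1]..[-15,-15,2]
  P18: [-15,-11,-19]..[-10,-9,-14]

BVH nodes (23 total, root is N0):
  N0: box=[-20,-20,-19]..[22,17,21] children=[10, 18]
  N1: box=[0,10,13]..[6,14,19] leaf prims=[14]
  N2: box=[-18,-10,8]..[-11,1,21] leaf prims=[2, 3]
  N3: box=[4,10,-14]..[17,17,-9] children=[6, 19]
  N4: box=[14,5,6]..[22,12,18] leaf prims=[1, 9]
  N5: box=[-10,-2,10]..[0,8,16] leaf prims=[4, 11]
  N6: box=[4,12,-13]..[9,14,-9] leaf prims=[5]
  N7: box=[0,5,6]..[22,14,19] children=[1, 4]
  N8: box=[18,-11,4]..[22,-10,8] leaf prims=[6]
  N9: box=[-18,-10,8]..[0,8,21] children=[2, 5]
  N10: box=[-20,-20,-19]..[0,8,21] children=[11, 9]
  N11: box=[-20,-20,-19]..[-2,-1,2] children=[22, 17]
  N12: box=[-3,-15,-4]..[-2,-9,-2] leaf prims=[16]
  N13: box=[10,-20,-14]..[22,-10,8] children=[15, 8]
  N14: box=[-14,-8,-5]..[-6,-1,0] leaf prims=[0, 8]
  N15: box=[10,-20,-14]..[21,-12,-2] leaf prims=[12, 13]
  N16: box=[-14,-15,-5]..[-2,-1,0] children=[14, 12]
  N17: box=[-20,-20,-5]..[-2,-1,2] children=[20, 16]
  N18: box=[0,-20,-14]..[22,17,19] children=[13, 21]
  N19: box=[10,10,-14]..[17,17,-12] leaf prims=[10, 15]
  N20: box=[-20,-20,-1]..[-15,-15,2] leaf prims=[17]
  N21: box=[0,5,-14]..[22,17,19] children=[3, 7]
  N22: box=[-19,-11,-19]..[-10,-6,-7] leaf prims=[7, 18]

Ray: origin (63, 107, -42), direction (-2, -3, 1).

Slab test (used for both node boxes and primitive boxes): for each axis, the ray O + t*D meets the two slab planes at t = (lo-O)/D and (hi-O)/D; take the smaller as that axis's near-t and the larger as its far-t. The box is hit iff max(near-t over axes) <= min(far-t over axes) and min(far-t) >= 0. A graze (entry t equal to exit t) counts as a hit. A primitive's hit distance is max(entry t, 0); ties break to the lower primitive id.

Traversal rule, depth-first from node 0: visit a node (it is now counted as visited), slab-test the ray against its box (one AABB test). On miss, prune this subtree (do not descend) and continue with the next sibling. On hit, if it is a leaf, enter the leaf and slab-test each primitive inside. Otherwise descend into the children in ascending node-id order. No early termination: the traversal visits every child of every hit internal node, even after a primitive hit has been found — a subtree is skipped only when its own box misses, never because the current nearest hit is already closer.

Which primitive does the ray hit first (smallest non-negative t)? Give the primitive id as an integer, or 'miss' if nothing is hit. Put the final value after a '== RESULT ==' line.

Walk:
N0 x:[41/2,83/2] y:[30,127/3] z:[23,63] -> hit [30,83/2], descend [10, 18]
  N10 x:[63/2,83/2] y:[33,127/3] z:[23,63] -> hit [33,83/2], descend [9, 11]
    N9 x:[63/2,81/2] y:[33,39] z:[50,63] -> miss, prune
    N11 x:[65/2,83/2] y:[36,127/3] z:[23,44] -> hit [36,83/2], descend [17, 22]
      N17 x:[65/2,83/2] y:[36,127/3] z:[37,44] -> hit [37,83/2], descend [16, 20]
        N16 x:[65/2,77/2] y:[36,122/3] z:[37,42] -> hit [37,77/2], descend [12, 14]
          N12 x:[65/2,33] y:[116/3,122/3] z:[38,40] -> miss, prune
          N14 x:[69/2,77/2] y:[36,115/3] z:[37,42] -> hit [37,115/3] leaf, test {P0(miss), P8@t=37}
        N20 x:[39,83/2] y:[122/3,127/3] z:[41,44] -> hit [41,83/2] leaf, test {P17@t=41}
      N22 x:[73/2,41] y:[113/3,118/3] z:[23,35] -> miss, prune
  N18 x:[41/2,63/2] y:[30,127/3] z:[28,61] -> hit [30,63/2], descend [13, 21]
    N13 x:[41/2,53/2] y:[39,127/3] z:[28,50] -> miss, prune
    N21 x:[41/2,63/2] y:[30,34] z:[28,61] -> hit [30,63/2], descend [3, 7]
      N3 x:[23,59/2] y:[30,97/3] z:[28,33] -> miss, prune
      N7 x:[41/2,63/2] y:[31,34] z:[48,61] -> miss, prune

15 AABB tests over nodes [0, 10, 9, 11, 17, 16, 12, 14, 20, 22, 18, 13, 21, 3, 7]; 2 leaves entered; closest P8.

== RESULT ==
8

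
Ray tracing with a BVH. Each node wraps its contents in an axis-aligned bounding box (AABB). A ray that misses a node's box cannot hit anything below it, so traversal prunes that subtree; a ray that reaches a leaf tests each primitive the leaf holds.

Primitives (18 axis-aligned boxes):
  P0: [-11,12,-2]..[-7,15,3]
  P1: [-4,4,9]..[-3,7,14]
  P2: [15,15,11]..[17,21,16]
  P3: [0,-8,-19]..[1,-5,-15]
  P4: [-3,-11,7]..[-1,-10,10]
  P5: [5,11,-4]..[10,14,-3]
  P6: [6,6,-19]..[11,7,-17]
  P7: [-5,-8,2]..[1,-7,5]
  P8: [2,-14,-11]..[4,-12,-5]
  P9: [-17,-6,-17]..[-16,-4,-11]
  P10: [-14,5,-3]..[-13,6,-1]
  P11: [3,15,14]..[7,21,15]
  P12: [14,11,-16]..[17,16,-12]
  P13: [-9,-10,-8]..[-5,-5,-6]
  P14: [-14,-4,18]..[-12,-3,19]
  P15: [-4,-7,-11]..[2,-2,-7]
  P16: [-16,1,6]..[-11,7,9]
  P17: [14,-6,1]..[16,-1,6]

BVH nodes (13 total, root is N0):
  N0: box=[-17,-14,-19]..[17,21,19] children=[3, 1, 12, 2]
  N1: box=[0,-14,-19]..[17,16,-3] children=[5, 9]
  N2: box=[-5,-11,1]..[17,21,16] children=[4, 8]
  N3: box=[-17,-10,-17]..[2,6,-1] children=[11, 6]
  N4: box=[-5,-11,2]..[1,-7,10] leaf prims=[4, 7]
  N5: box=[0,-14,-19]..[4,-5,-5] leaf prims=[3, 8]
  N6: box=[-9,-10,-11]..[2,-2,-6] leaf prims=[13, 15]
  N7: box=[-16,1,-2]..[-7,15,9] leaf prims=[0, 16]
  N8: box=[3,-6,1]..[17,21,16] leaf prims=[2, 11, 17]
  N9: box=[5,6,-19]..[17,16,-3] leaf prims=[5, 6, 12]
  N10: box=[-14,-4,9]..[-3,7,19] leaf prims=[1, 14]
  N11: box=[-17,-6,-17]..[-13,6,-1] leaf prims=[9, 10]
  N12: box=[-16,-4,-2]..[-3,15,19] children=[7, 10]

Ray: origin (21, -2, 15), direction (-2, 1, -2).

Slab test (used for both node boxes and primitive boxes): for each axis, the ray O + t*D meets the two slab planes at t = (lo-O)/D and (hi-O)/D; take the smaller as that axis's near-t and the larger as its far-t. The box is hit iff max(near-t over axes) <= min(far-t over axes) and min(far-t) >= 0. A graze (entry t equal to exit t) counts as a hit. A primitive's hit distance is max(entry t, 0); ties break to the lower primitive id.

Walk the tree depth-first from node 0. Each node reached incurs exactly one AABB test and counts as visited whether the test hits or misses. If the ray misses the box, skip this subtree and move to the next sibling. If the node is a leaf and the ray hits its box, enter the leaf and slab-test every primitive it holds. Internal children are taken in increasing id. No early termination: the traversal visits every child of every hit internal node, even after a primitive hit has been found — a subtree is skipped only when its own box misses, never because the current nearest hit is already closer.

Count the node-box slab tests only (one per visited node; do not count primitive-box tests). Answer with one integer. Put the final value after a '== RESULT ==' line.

Traverse from the root:
N0 x:[2,19] y:[-12,23] z:[-2,17] -> hit [2,17], descend [1, 2, 3, 12]
  N1 x:[2,21/2] y:[-12,18] z:[9,17] -> hit [9,21/2], descend [5, 9]
    N5 x:[17/2,21/2] y:[-12,-3] z:[10,17] -> miss, prune
    N9 x:[2,8] y:[8,18] z:[9,17] -> miss, prune
  N2 x:[2,13] y:[-9,23] z:[-1/2,7] -> hit [2,7], descend [4, 8]
    N4 x:[10,13] y:[-9,-5] z:[5/2,13/2] -> miss, prune
    N8 x:[2,9] y:[-4,23] z:[-1/2,7] -> hit [2,7] leaf, test {P2(miss), P11(miss), P17(miss)}
  N3 x:[19/2,19] y:[-8,8] z:[8,16] -> miss, prune
  N12 x:[12,37/2] y:[-2,17] z:[-2,17/2] -> miss, prune

Visited [0, 1, 5, 9, 2, 4, 8, 3, 12]. Tests: 9 box, 1 leaf. Nearest: miss.

== RESULT ==
9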